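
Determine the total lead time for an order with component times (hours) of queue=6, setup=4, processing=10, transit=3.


Lead time = queue + setup + processing + transit
= 6 + 4 + 10 + 3
= 23 hours


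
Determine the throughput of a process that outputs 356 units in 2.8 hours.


Throughput = units / time
= 356 / 2.8
= 127.1 units/hour


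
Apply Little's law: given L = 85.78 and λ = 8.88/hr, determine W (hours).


Little's law: L = λW → W = L / λ
= 85.78 / 8.88
= 9.66 hours


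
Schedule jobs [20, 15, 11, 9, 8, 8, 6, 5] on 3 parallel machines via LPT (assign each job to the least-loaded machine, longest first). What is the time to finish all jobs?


Jobs (LPT sorted): [20, 15, 11, 9, 8, 8, 6, 5]
Machines: 3
  J=20 → Machine 1 (load: 0+20=20)
  J=15 → Machine 2 (load: 0+15=15)
  J=11 → Machine 3 (load: 0+11=11)
  J=9 → Machine 3 (load: 11+9=20)
  J=8 → Machine 2 (load: 15+8=23)
  J=8 → Machine 1 (load: 20+8=28)
  J=6 → Machine 3 (load: 20+6=26)
  J=5 → Machine 2 (load: 23+5=28)
Machine loads: [28, 28, 26]
Makespan = max = 28 time units


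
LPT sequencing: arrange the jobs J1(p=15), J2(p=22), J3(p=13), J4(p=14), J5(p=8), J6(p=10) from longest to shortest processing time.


LPT: sort by longest processing time first
  J2: p=22
  J1: p=15
  J4: p=14
  J3: p=13
  J6: p=10
  J5: p=8
Order: J2 → J1 → J4 → J3 → J6 → J5


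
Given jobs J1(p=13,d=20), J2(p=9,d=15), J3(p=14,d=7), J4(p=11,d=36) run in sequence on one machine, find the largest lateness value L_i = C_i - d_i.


Lateness per job (L = C - d):
  J1: C=13, d=20, L=-7
  J2: C=22, d=15, L=7
  J3: C=36, d=7, L=29
  J4: C=47, d=36, L=11
Lmax = max(-7, 7, 29, 11)
= 29


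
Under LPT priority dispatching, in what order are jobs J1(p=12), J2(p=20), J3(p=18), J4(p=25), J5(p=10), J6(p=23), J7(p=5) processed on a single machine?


LPT: sort by longest processing time first
  J4: p=25
  J6: p=23
  J2: p=20
  J3: p=18
  J1: p=12
  J5: p=10
  J7: p=5
Order: J4 → J6 → J2 → J3 → J1 → J5 → J7


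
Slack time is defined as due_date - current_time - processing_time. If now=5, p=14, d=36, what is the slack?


Slack = due - current_time - processing
= 36 - 5 - 14
= 17


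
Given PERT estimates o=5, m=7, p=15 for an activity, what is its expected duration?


te = (o + 4m + p) / 6
= (5 + 4×7 + 15) / 6
= (5 + 28 + 15) / 6
= 48 / 6
= 8.00


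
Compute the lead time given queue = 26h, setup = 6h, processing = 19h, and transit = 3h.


Lead time = queue + setup + processing + transit
= 26 + 6 + 19 + 3
= 54 hours


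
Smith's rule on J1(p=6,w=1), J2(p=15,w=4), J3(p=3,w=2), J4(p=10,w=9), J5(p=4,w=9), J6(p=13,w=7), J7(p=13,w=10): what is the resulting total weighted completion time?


WSPT order (by p/w): J5 → J4 → J7 → J3 → J6 → J2 → J1
  J5: C=4, w·C=9×4=36
  J4: C=14, w·C=9×14=126
  J7: C=27, w·C=10×27=270
  J3: C=30, w·C=2×30=60
  J6: C=43, w·C=7×43=301
  J2: C=58, w·C=4×58=232
  J1: C=64, w·C=1×64=64
Σ w·C = 1089
= 1089


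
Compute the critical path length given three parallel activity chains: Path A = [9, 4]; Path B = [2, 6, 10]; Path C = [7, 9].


Path A: 9 + 4 = 13
Path B: 2 + 6 + 10 = 18
Path C: 7 + 9 = 16
Critical path = longest = max(13, 18, 16)
= 18 (Path B)


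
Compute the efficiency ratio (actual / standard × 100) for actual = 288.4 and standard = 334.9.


Efficiency = (actual / standard) × 100
= (288.4 / 334.9) × 100
= 86.1%


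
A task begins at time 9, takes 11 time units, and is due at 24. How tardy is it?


Completion = start + processing = 9 + 11 = 20
Tardiness = max(0, C - d) = max(0, 20 - 24)
= max(0, -4)
= 0


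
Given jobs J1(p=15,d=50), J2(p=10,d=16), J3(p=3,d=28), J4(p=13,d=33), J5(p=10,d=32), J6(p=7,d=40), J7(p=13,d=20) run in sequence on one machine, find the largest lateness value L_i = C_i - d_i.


Lateness per job (L = C - d):
  J1: C=15, d=50, L=-35
  J2: C=25, d=16, L=9
  J3: C=28, d=28, L=0
  J4: C=41, d=33, L=8
  J5: C=51, d=32, L=19
  J6: C=58, d=40, L=18
  J7: C=71, d=20, L=51
Lmax = max(-35, 9, 0, 8, 19, 18, 51)
= 51


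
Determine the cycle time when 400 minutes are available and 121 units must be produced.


Cycle time = available time / demand
= 400 / 121
= 3.31 min/unit


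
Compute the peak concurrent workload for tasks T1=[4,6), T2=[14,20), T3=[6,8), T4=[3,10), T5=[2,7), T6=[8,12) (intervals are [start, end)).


Check each time point for overlaps:
  t=4: 3 tasks active (T1, T4, T5)
Max concurrent = 3


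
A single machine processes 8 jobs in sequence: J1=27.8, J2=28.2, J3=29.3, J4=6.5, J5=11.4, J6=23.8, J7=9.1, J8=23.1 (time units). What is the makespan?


Sequential makespan: sum all processing times
= 27.8 + 28.2 + 29.3 + 6.5 + 11.4 + 23.8 + 9.1 + 23.1
= 159.2 time units


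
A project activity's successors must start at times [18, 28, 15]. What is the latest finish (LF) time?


LF = min of all successor start times
Successors start at: [18, 28, 15]
LF = min(18, 28, 15)
= 15


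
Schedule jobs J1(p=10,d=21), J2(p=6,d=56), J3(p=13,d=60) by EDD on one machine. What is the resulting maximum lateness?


EDD order: J1 → J2 → J3
Completion and lateness:
  J1: C=10, d=21, L=10-21=-11
  J2: C=16, d=56, L=16-56=-40
  J3: C=29, d=60, L=29-60=-31
Lmax = max(-11, -40, -31)
= -11


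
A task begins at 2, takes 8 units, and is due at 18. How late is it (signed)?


Completion = 2 + 8 = 10
Lateness = C - d = 10 - 18
= -8


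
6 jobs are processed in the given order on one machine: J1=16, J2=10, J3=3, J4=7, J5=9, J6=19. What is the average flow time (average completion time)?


Completion times:
  J1: completes at 16
  J2: completes at 26
  J3: completes at 29
  J4: completes at 36
  J5: completes at 45
  J6: completes at 64
Sum = 216
Average = 216/6
= 36.00


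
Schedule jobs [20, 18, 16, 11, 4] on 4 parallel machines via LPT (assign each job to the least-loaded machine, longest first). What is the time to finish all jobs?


Jobs (LPT sorted): [20, 18, 16, 11, 4]
Machines: 4
  J=20 → Machine 1 (load: 0+20=20)
  J=18 → Machine 2 (load: 0+18=18)
  J=16 → Machine 3 (load: 0+16=16)
  J=11 → Machine 4 (load: 0+11=11)
  J=4 → Machine 4 (load: 11+4=15)
Machine loads: [20, 18, 16, 15]
Makespan = max = 20 time units


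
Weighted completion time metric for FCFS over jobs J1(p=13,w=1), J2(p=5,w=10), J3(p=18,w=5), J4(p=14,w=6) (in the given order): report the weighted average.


Completion times:
  J1: C=13, w×C=1×13=13
  J2: C=18, w×C=10×18=180
  J3: C=36, w×C=5×36=180
  J4: C=50, w×C=6×50=300
Sum w×C = 673
Sum w = 22
Weighted avg = 673/22
= 30.59


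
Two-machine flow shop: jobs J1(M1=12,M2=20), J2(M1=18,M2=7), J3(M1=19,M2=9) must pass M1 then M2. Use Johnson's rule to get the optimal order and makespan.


Johnson's rule:
Group 1 (M1≤M2, sort by M1): ['J1']
Group 2 (M1>M2, sort desc M2): ['J3', 'J2']
Sequence: J1 → J3 → J2
Makespan calculation:
  J1: M1 done=12, M2 done=32
  J3: M1 done=31, M2 done=41
  J2: M1 done=49, M2 done=56
= Sequence: J1 → J3 → J2, Makespan: 56


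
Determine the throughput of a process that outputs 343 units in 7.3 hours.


Throughput = units / time
= 343 / 7.3
= 47.0 units/hour


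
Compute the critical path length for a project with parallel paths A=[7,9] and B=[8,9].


Path A: 7 + 9 = 16
Path B: 8 + 9 = 17
Critical path = longest = max(16, 17)
= 17 (Path B)


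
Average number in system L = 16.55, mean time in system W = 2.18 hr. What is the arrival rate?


Little's law: L = λW → λ = L / W
= 16.55 / 2.18
= 7.59 per hour


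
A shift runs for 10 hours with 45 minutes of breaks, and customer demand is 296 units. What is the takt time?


Available = 10×60 - 45 = 555 min
Takt time = 555 / 296
= 1.88 min/unit


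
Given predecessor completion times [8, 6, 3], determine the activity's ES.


ES = max of all predecessor completion times
Predecessors: [8, 6, 3]
ES = max(8, 6, 3)
= 8


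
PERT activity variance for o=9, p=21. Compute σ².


σ² = ((p - o) / 6)² = (p - o)² / 36
= (21 - 9)² / 36
= 12² / 36
= 144 / 36
= 4.0000


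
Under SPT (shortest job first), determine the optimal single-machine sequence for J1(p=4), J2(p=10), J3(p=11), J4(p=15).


SPT: sort by shortest processing time
  J1: p=4
  J2: p=10
  J3: p=11
  J4: p=15
Order: J1 → J2 → J3 → J4


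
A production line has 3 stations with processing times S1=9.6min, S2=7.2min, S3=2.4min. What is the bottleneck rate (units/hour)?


Bottleneck = longest station time
Station times: [9.6, 7.2, 2.4]
Max = 9.6 min
Rate = 60 / 9.6
= 6.25 units/hour (bottleneck: 9.6min)


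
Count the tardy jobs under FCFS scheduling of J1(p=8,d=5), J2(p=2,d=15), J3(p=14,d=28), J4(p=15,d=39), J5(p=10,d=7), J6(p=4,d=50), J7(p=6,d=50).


Completion vs due date:
  J1: C=8, d=5 → TARDY
  J2: C=10, d=15 → on time
  J3: C=24, d=28 → on time
  J4: C=39, d=39 → on time
  J5: C=49, d=7 → TARDY
  J6: C=53, d=50 → TARDY
  J7: C=59, d=50 → TARDY
Tardy jobs: J1, J5, J6, J7
Count = 4


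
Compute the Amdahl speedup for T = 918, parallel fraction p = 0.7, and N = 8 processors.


Amdahl's law: T_p = T × ((1-p) + p/N)
= 918 × ((1-0.7) + 0.7/8)
= 918 × (0.30 + 0.0875)
= 918 × 0.3875
= 355.73
Speedup = 918/355.73
= 2.58×


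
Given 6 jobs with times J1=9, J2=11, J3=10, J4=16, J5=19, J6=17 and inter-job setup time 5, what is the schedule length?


Makespan = Σ processing + (n-1) × setup
= (9 + 11 + 10 + 16 + 19 + 17) + (6-1)×5
= 82 + 25
= 107 time units


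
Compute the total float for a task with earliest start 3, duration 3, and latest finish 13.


EF = ES + duration = 3 + 3 = 6
LS = LF - duration = 13 - 3 = 10
Total Float = LF - EF = 13 - 6
(or LS - ES = 10 - 3)
= 7


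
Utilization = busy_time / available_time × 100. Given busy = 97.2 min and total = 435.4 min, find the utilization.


Utilization = busy / total × 100
= 97.2 / 435.4 × 100
= 22.3%


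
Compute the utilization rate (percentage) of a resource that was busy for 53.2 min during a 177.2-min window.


Utilization = busy / total × 100
= 53.2 / 177.2 × 100
= 30.0%


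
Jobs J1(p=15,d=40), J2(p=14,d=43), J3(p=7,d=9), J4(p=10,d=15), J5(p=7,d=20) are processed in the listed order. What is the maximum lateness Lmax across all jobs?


Lateness per job (L = C - d):
  J1: C=15, d=40, L=-25
  J2: C=29, d=43, L=-14
  J3: C=36, d=9, L=27
  J4: C=46, d=15, L=31
  J5: C=53, d=20, L=33
Lmax = max(-25, -14, 27, 31, 33)
= 33


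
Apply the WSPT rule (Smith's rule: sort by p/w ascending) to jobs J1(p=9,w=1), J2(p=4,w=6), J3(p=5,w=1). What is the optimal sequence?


WSPT (Smith's rule): sort by p/w ascending
  J2: p/w = 4/6 = 0.667
  J3: p/w = 5/1 = 5.000
  J1: p/w = 9/1 = 9.000
Order: J2 → J3 → J1


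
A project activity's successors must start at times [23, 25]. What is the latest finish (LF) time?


LF = min of all successor start times
Successors start at: [23, 25]
LF = min(23, 25)
= 23


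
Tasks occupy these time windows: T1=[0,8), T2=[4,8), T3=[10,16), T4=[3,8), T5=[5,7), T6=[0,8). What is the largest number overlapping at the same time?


Check each time point for overlaps:
  t=5: 5 tasks active (T1, T2, T4, T5, T6)
Max concurrent = 5


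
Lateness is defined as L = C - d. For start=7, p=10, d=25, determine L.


Completion = 7 + 10 = 17
Lateness = C - d = 17 - 25
= -8


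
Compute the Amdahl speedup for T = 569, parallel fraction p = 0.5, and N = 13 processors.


Amdahl's law: T_p = T × ((1-p) + p/N)
= 569 × ((1-0.5) + 0.5/13)
= 569 × (0.50 + 0.0385)
= 569 × 0.5385
= 306.38
Speedup = 569/306.38
= 1.86×


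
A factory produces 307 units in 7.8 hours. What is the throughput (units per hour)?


Throughput = units / time
= 307 / 7.8
= 39.4 units/hour


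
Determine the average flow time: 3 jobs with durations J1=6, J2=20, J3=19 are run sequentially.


Completion times:
  J1: completes at 6
  J2: completes at 26
  J3: completes at 45
Sum = 77
Average = 77/3
= 25.67


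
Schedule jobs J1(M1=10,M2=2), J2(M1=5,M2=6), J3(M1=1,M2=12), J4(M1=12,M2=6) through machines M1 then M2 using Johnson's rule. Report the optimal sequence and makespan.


Johnson's rule:
Group 1 (M1≤M2, sort by M1): ['J3', 'J2']
Group 2 (M1>M2, sort desc M2): ['J4', 'J1']
Sequence: J3 → J2 → J4 → J1
Makespan calculation:
  J3: M1 done=1, M2 done=13
  J2: M1 done=6, M2 done=19
  J4: M1 done=18, M2 done=25
  J1: M1 done=28, M2 done=30
= Sequence: J3 → J2 → J4 → J1, Makespan: 30


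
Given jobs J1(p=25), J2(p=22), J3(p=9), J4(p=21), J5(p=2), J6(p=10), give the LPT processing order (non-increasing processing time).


LPT: sort by longest processing time first
  J1: p=25
  J2: p=22
  J4: p=21
  J6: p=10
  J3: p=9
  J5: p=2
Order: J1 → J2 → J4 → J6 → J3 → J5


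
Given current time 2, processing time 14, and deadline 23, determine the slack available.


Slack = due - current_time - processing
= 23 - 2 - 14
= 7


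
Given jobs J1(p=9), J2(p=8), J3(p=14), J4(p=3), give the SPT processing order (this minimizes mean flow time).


SPT: sort by shortest processing time
  J4: p=3
  J2: p=8
  J1: p=9
  J3: p=14
Order: J4 → J2 → J1 → J3


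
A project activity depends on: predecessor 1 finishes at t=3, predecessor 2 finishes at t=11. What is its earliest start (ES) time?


ES = max of all predecessor completion times
Predecessors: [3, 11]
ES = max(3, 11)
= 11


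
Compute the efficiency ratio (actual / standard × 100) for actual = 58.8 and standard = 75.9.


Efficiency = (actual / standard) × 100
= (58.8 / 75.9) × 100
= 77.5%


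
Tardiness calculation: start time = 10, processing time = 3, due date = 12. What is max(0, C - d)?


Completion = start + processing = 10 + 3 = 13
Tardiness = max(0, C - d) = max(0, 13 - 12)
= max(0, 1)
= 1


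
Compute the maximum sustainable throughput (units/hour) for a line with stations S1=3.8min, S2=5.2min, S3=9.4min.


Bottleneck = longest station time
Station times: [3.8, 5.2, 9.4]
Max = 9.4 min
Rate = 60 / 9.4
= 6.38 units/hour (bottleneck: 9.4min)


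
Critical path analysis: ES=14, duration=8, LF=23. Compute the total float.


EF = ES + duration = 14 + 8 = 22
LS = LF - duration = 23 - 8 = 15
Total Float = LF - EF = 23 - 22
(or LS - ES = 15 - 14)
= 1


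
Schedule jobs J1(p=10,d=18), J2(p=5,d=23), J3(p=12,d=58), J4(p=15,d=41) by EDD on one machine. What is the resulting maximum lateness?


EDD order: J1 → J2 → J4 → J3
Completion and lateness:
  J1: C=10, d=18, L=10-18=-8
  J2: C=15, d=23, L=15-23=-8
  J4: C=30, d=41, L=30-41=-11
  J3: C=42, d=58, L=42-58=-16
Lmax = max(-8, -8, -11, -16)
= -8


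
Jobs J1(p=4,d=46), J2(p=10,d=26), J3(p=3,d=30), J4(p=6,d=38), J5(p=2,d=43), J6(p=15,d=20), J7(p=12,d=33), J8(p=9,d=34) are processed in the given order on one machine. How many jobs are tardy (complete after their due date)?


Completion vs due date:
  J1: C=4, d=46 → on time
  J2: C=14, d=26 → on time
  J3: C=17, d=30 → on time
  J4: C=23, d=38 → on time
  J5: C=25, d=43 → on time
  J6: C=40, d=20 → TARDY
  J7: C=52, d=33 → TARDY
  J8: C=61, d=34 → TARDY
Tardy jobs: J6, J7, J8
Count = 3


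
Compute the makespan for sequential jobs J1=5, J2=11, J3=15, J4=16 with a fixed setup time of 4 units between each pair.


Makespan = Σ processing + (n-1) × setup
= (5 + 11 + 15 + 16) + (4-1)×4
= 47 + 12
= 59 time units


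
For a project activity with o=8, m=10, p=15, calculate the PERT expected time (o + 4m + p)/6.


te = (o + 4m + p) / 6
= (8 + 4×10 + 15) / 6
= (8 + 40 + 15) / 6
= 63 / 6
= 10.50


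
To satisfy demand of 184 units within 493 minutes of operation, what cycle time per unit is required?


Cycle time = available time / demand
= 493 / 184
= 2.68 min/unit


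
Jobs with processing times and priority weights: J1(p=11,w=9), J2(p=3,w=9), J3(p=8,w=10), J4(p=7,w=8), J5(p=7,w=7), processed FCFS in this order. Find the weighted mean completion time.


Completion times:
  J1: C=11, w×C=9×11=99
  J2: C=14, w×C=9×14=126
  J3: C=22, w×C=10×22=220
  J4: C=29, w×C=8×29=232
  J5: C=36, w×C=7×36=252
Sum w×C = 929
Sum w = 43
Weighted avg = 929/43
= 21.60


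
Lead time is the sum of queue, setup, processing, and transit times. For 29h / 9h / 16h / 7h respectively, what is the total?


Lead time = queue + setup + processing + transit
= 29 + 9 + 16 + 7
= 61 hours


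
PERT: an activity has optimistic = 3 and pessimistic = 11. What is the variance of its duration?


σ² = ((p - o) / 6)² = (p - o)² / 36
= (11 - 3)² / 36
= 8² / 36
= 64 / 36
= 1.7778


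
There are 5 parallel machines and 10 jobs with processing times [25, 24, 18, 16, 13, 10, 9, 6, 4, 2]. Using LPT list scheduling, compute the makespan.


Jobs (LPT sorted): [25, 24, 18, 16, 13, 10, 9, 6, 4, 2]
Machines: 5
  J=25 → Machine 1 (load: 0+25=25)
  J=24 → Machine 2 (load: 0+24=24)
  J=18 → Machine 3 (load: 0+18=18)
  J=16 → Machine 4 (load: 0+16=16)
  J=13 → Machine 5 (load: 0+13=13)
  J=10 → Machine 5 (load: 13+10=23)
  J=9 → Machine 4 (load: 16+9=25)
  J=6 → Machine 3 (load: 18+6=24)
  J=4 → Machine 5 (load: 23+4=27)
  J=2 → Machine 2 (load: 24+2=26)
Machine loads: [25, 26, 24, 25, 27]
Makespan = max = 27 time units


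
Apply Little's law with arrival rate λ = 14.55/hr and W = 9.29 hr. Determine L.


Little's law: L = λ × W
= 14.55 × 9.29
= 135.17


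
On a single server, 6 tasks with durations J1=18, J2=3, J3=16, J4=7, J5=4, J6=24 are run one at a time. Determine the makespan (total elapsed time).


Sequential makespan: sum all processing times
= 18 + 3 + 16 + 7 + 4 + 24
= 72 time units


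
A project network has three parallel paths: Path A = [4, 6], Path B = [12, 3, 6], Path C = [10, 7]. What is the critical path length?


Path A: 4 + 6 = 10
Path B: 12 + 3 + 6 = 21
Path C: 10 + 7 = 17
Critical path = longest = max(10, 21, 17)
= 21 (Path B)


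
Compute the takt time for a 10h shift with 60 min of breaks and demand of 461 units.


Available = 10×60 - 60 = 540 min
Takt time = 540 / 461
= 1.17 min/unit


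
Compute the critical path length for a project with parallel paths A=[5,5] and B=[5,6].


Path A: 5 + 5 = 10
Path B: 5 + 6 = 11
Critical path = longest = max(10, 11)
= 11 (Path B)


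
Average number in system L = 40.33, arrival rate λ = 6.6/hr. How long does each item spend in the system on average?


Little's law: L = λW → W = L / λ
= 40.33 / 6.6
= 6.11 hours


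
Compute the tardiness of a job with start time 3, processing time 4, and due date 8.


Completion = start + processing = 3 + 4 = 7
Tardiness = max(0, C - d) = max(0, 7 - 8)
= max(0, -1)
= 0


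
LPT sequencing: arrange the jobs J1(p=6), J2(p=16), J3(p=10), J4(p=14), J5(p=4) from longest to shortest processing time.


LPT: sort by longest processing time first
  J2: p=16
  J4: p=14
  J3: p=10
  J1: p=6
  J5: p=4
Order: J2 → J4 → J3 → J1 → J5


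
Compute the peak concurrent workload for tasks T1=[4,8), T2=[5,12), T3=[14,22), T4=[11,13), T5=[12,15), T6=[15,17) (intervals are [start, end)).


Check each time point for overlaps:
  t=5: 2 tasks active (T1, T2)
Max concurrent = 2


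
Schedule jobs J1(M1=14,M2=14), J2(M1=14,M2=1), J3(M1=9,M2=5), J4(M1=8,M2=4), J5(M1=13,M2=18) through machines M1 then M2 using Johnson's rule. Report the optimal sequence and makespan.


Johnson's rule:
Group 1 (M1≤M2, sort by M1): ['J5', 'J1']
Group 2 (M1>M2, sort desc M2): ['J3', 'J4', 'J2']
Sequence: J5 → J1 → J3 → J4 → J2
Makespan calculation:
  J5: M1 done=13, M2 done=31
  J1: M1 done=27, M2 done=45
  J3: M1 done=36, M2 done=50
  J4: M1 done=44, M2 done=54
  J2: M1 done=58, M2 done=59
= Sequence: J5 → J1 → J3 → J4 → J2, Makespan: 59


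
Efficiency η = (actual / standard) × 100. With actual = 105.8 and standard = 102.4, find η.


Efficiency = (actual / standard) × 100
= (105.8 / 102.4) × 100
= 103.3%


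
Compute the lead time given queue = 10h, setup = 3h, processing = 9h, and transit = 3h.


Lead time = queue + setup + processing + transit
= 10 + 3 + 9 + 3
= 25 hours


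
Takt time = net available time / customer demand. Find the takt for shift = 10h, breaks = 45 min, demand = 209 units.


Available = 10×60 - 45 = 555 min
Takt time = 555 / 209
= 2.66 min/unit


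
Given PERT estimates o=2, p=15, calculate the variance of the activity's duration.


σ² = ((p - o) / 6)² = (p - o)² / 36
= (15 - 2)² / 36
= 13² / 36
= 169 / 36
= 4.6944


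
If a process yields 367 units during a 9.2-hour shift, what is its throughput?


Throughput = units / time
= 367 / 9.2
= 39.9 units/hour


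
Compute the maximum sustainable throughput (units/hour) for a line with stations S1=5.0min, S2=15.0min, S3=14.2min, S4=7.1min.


Bottleneck = longest station time
Station times: [5.0, 15.0, 14.2, 7.1]
Max = 15.0 min
Rate = 60 / 15.0
= 4.00 units/hour (bottleneck: 15.0min)


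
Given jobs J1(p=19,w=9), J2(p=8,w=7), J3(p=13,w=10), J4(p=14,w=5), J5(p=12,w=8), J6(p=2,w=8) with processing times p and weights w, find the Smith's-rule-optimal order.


WSPT (Smith's rule): sort by p/w ascending
  J6: p/w = 2/8 = 0.250
  J2: p/w = 8/7 = 1.143
  J3: p/w = 13/10 = 1.300
  J5: p/w = 12/8 = 1.500
  J1: p/w = 19/9 = 2.111
  J4: p/w = 14/5 = 2.800
Order: J6 → J2 → J3 → J5 → J1 → J4


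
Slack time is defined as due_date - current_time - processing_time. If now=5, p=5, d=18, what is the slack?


Slack = due - current_time - processing
= 18 - 5 - 5
= 8


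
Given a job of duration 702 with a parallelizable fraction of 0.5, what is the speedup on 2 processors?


Amdahl's law: T_p = T × ((1-p) + p/N)
= 702 × ((1-0.5) + 0.5/2)
= 702 × (0.50 + 0.2500)
= 702 × 0.7500
= 526.50
Speedup = 702/526.50
= 1.33×


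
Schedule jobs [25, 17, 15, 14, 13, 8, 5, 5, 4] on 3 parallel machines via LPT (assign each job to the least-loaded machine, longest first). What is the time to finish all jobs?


Jobs (LPT sorted): [25, 17, 15, 14, 13, 8, 5, 5, 4]
Machines: 3
  J=25 → Machine 1 (load: 0+25=25)
  J=17 → Machine 2 (load: 0+17=17)
  J=15 → Machine 3 (load: 0+15=15)
  J=14 → Machine 3 (load: 15+14=29)
  J=13 → Machine 2 (load: 17+13=30)
  J=8 → Machine 1 (load: 25+8=33)
  J=5 → Machine 3 (load: 29+5=34)
  J=5 → Machine 2 (load: 30+5=35)
  J=4 → Machine 1 (load: 33+4=37)
Machine loads: [37, 35, 34]
Makespan = max = 37 time units


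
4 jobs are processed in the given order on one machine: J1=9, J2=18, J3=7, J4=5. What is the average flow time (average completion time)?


Completion times:
  J1: completes at 9
  J2: completes at 27
  J3: completes at 34
  J4: completes at 39
Sum = 109
Average = 109/4
= 27.25


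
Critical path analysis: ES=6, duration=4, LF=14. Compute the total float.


EF = ES + duration = 6 + 4 = 10
LS = LF - duration = 14 - 4 = 10
Total Float = LF - EF = 14 - 10
(or LS - ES = 10 - 6)
= 4


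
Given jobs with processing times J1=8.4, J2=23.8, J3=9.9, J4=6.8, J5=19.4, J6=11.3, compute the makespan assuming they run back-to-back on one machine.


Sequential makespan: sum all processing times
= 8.4 + 23.8 + 9.9 + 6.8 + 19.4 + 11.3
= 79.6 time units


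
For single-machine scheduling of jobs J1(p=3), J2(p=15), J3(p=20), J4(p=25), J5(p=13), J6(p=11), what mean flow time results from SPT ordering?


SPT order: J1 → J6 → J5 → J2 → J3 → J4
Completion times:
  J1: C=3
  J6: C=14
  J5: C=27
  J2: C=42
  J3: C=62
  J4: C=87
Sum = 235, n = 6
Mean flow = 235/6
= 39.17


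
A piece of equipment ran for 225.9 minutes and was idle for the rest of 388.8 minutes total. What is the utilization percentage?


Utilization = busy / total × 100
= 225.9 / 388.8 × 100
= 58.1%


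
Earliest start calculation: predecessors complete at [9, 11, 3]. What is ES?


ES = max of all predecessor completion times
Predecessors: [9, 11, 3]
ES = max(9, 11, 3)
= 11


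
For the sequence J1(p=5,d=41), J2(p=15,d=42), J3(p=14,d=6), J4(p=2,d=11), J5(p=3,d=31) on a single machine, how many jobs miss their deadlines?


Completion vs due date:
  J1: C=5, d=41 → on time
  J2: C=20, d=42 → on time
  J3: C=34, d=6 → TARDY
  J4: C=36, d=11 → TARDY
  J5: C=39, d=31 → TARDY
Tardy jobs: J3, J4, J5
Count = 3


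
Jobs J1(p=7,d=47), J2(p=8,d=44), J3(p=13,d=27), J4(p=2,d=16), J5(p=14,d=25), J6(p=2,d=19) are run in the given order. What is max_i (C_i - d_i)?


Lateness per job (L = C - d):
  J1: C=7, d=47, L=-40
  J2: C=15, d=44, L=-29
  J3: C=28, d=27, L=1
  J4: C=30, d=16, L=14
  J5: C=44, d=25, L=19
  J6: C=46, d=19, L=27
Lmax = max(-40, -29, 1, 14, 19, 27)
= 27


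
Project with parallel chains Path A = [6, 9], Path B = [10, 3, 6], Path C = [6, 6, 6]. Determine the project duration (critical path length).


Path A: 6 + 9 = 15
Path B: 10 + 3 + 6 = 19
Path C: 6 + 6 + 6 = 18
Critical path = longest = max(15, 19, 18)
= 19 (Path B)


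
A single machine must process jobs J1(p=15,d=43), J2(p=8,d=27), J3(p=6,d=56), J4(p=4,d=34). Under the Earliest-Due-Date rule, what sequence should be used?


EDD: sort by earliest due date
  J2: d=27, p=8
  J4: d=34, p=4
  J1: d=43, p=15
  J3: d=56, p=6
Order: J2 → J4 → J1 → J3


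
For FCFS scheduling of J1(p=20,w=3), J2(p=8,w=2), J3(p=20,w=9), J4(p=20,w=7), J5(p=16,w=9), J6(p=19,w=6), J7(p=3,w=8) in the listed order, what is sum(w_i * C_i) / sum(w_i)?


Completion times:
  J1: C=20, w×C=3×20=60
  J2: C=28, w×C=2×28=56
  J3: C=48, w×C=9×48=432
  J4: C=68, w×C=7×68=476
  J5: C=84, w×C=9×84=756
  J6: C=103, w×C=6×103=618
  J7: C=106, w×C=8×106=848
Sum w×C = 3246
Sum w = 44
Weighted avg = 3246/44
= 73.77


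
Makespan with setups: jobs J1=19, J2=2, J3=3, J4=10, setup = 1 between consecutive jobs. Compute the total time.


Makespan = Σ processing + (n-1) × setup
= (19 + 2 + 3 + 10) + (4-1)×1
= 34 + 3
= 37 time units


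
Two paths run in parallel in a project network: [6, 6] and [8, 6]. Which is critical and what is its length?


Path A: 6 + 6 = 12
Path B: 8 + 6 = 14
Critical path = longest = max(12, 14)
= 14 (Path B)


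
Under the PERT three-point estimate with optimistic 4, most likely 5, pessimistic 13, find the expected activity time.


te = (o + 4m + p) / 6
= (4 + 4×5 + 13) / 6
= (4 + 20 + 13) / 6
= 37 / 6
= 6.17


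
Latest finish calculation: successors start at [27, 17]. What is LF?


LF = min of all successor start times
Successors start at: [27, 17]
LF = min(27, 17)
= 17


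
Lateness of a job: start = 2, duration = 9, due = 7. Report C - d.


Completion = 2 + 9 = 11
Lateness = C - d = 11 - 7
= 4


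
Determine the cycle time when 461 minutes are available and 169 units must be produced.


Cycle time = available time / demand
= 461 / 169
= 2.73 min/unit


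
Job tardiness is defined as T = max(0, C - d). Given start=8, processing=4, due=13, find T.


Completion = start + processing = 8 + 4 = 12
Tardiness = max(0, C - d) = max(0, 12 - 13)
= max(0, -1)
= 0


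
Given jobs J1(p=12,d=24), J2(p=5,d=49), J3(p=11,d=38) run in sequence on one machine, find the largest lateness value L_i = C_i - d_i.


Lateness per job (L = C - d):
  J1: C=12, d=24, L=-12
  J2: C=17, d=49, L=-32
  J3: C=28, d=38, L=-10
Lmax = max(-12, -32, -10)
= -10


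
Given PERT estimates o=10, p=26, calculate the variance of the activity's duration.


σ² = ((p - o) / 6)² = (p - o)² / 36
= (26 - 10)² / 36
= 16² / 36
= 256 / 36
= 7.1111


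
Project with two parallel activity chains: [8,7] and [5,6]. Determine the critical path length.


Path A: 8 + 7 = 15
Path B: 5 + 6 = 11
Critical path = longest = max(15, 11)
= 15 (Path A)


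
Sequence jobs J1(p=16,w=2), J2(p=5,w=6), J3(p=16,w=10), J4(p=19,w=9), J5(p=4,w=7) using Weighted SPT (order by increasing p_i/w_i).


WSPT (Smith's rule): sort by p/w ascending
  J5: p/w = 4/7 = 0.571
  J2: p/w = 5/6 = 0.833
  J3: p/w = 16/10 = 1.600
  J4: p/w = 19/9 = 2.111
  J1: p/w = 16/2 = 8.000
Order: J5 → J2 → J3 → J4 → J1


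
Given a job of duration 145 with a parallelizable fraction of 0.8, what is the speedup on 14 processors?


Amdahl's law: T_p = T × ((1-p) + p/N)
= 145 × ((1-0.8) + 0.8/14)
= 145 × (0.20 + 0.0571)
= 145 × 0.2571
= 37.29
Speedup = 145/37.29
= 3.89×


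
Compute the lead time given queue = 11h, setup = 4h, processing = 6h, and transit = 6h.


Lead time = queue + setup + processing + transit
= 11 + 4 + 6 + 6
= 27 hours


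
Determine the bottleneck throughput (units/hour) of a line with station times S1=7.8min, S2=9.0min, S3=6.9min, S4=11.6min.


Bottleneck = longest station time
Station times: [7.8, 9.0, 6.9, 11.6]
Max = 11.6 min
Rate = 60 / 11.6
= 5.17 units/hour (bottleneck: 11.6min)


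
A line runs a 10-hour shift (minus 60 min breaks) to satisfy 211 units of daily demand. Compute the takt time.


Available = 10×60 - 60 = 540 min
Takt time = 540 / 211
= 2.56 min/unit


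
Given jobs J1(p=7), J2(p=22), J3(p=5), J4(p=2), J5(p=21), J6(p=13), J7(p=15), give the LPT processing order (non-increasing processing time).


LPT: sort by longest processing time first
  J2: p=22
  J5: p=21
  J7: p=15
  J6: p=13
  J1: p=7
  J3: p=5
  J4: p=2
Order: J2 → J5 → J7 → J6 → J1 → J3 → J4


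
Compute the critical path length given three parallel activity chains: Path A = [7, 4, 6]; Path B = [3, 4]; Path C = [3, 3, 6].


Path A: 7 + 4 + 6 = 17
Path B: 3 + 4 = 7
Path C: 3 + 3 + 6 = 12
Critical path = longest = max(17, 7, 12)
= 17 (Path A)


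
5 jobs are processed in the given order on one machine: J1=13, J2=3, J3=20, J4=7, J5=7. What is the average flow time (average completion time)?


Completion times:
  J1: completes at 13
  J2: completes at 16
  J3: completes at 36
  J4: completes at 43
  J5: completes at 50
Sum = 158
Average = 158/5
= 31.60


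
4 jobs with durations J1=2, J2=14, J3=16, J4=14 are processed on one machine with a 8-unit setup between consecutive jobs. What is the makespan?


Makespan = Σ processing + (n-1) × setup
= (2 + 14 + 16 + 14) + (4-1)×8
= 46 + 24
= 70 time units


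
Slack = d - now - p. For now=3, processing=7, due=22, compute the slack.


Slack = due - current_time - processing
= 22 - 3 - 7
= 12


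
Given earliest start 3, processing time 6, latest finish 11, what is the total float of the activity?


EF = ES + duration = 3 + 6 = 9
LS = LF - duration = 11 - 6 = 5
Total Float = LF - EF = 11 - 9
(or LS - ES = 5 - 3)
= 2


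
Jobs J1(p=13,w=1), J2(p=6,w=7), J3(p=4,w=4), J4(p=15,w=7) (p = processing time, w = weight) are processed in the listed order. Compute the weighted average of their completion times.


Completion times:
  J1: C=13, w×C=1×13=13
  J2: C=19, w×C=7×19=133
  J3: C=23, w×C=4×23=92
  J4: C=38, w×C=7×38=266
Sum w×C = 504
Sum w = 19
Weighted avg = 504/19
= 26.53


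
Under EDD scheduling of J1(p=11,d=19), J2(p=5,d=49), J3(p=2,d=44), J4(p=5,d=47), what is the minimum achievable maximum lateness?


EDD order: J1 → J3 → J4 → J2
Completion and lateness:
  J1: C=11, d=19, L=11-19=-8
  J3: C=13, d=44, L=13-44=-31
  J4: C=18, d=47, L=18-47=-29
  J2: C=23, d=49, L=23-49=-26
Lmax = max(-8, -31, -29, -26)
= -8


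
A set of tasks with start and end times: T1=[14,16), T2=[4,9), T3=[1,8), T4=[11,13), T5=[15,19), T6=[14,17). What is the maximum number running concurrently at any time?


Check each time point for overlaps:
  t=15: 3 tasks active (T1, T5, T6)
Max concurrent = 3


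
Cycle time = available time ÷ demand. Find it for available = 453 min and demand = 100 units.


Cycle time = available time / demand
= 453 / 100
= 4.53 min/unit


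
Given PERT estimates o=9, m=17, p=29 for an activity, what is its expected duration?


te = (o + 4m + p) / 6
= (9 + 4×17 + 29) / 6
= (9 + 68 + 29) / 6
= 106 / 6
= 17.67


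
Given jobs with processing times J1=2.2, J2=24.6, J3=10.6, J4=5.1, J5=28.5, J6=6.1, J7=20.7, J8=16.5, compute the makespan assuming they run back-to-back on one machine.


Sequential makespan: sum all processing times
= 2.2 + 24.6 + 10.6 + 5.1 + 28.5 + 6.1 + 20.7 + 16.5
= 114.3 time units


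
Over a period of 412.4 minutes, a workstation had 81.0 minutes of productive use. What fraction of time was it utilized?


Utilization = busy / total × 100
= 81.0 / 412.4 × 100
= 19.6%


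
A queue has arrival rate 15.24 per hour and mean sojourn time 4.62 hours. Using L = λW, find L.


Little's law: L = λ × W
= 15.24 × 4.62
= 70.41


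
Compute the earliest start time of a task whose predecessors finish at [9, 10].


ES = max of all predecessor completion times
Predecessors: [9, 10]
ES = max(9, 10)
= 10


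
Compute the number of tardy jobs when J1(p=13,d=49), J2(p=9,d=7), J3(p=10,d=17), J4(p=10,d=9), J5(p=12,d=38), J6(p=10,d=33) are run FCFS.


Completion vs due date:
  J1: C=13, d=49 → on time
  J2: C=22, d=7 → TARDY
  J3: C=32, d=17 → TARDY
  J4: C=42, d=9 → TARDY
  J5: C=54, d=38 → TARDY
  J6: C=64, d=33 → TARDY
Tardy jobs: J2, J3, J4, J5, J6
Count = 5


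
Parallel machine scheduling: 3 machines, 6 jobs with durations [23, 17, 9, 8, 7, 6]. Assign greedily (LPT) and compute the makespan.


Jobs (LPT sorted): [23, 17, 9, 8, 7, 6]
Machines: 3
  J=23 → Machine 1 (load: 0+23=23)
  J=17 → Machine 2 (load: 0+17=17)
  J=9 → Machine 3 (load: 0+9=9)
  J=8 → Machine 3 (load: 9+8=17)
  J=7 → Machine 2 (load: 17+7=24)
  J=6 → Machine 3 (load: 17+6=23)
Machine loads: [23, 24, 23]
Makespan = max = 24 time units


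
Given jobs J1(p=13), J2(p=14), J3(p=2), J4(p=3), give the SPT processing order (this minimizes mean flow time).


SPT: sort by shortest processing time
  J3: p=2
  J4: p=3
  J1: p=13
  J2: p=14
Order: J3 → J4 → J1 → J2


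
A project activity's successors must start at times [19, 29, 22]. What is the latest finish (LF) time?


LF = min of all successor start times
Successors start at: [19, 29, 22]
LF = min(19, 29, 22)
= 19


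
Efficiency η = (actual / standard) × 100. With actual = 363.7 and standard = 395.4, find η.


Efficiency = (actual / standard) × 100
= (363.7 / 395.4) × 100
= 92.0%


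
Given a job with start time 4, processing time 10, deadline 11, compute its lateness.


Completion = 4 + 10 = 14
Lateness = C - d = 14 - 11
= 3


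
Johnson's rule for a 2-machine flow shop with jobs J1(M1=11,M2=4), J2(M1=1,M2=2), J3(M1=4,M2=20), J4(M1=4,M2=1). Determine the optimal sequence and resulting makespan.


Johnson's rule:
Group 1 (M1≤M2, sort by M1): ['J2', 'J3']
Group 2 (M1>M2, sort desc M2): ['J1', 'J4']
Sequence: J2 → J3 → J1 → J4
Makespan calculation:
  J2: M1 done=1, M2 done=3
  J3: M1 done=5, M2 done=25
  J1: M1 done=16, M2 done=29
  J4: M1 done=20, M2 done=30
= Sequence: J2 → J3 → J1 → J4, Makespan: 30


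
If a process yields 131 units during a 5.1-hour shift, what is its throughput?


Throughput = units / time
= 131 / 5.1
= 25.7 units/hour


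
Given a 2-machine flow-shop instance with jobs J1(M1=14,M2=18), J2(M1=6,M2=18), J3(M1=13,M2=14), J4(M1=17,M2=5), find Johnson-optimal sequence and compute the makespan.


Johnson's rule:
Group 1 (M1≤M2, sort by M1): ['J2', 'J3', 'J1']
Group 2 (M1>M2, sort desc M2): ['J4']
Sequence: J2 → J3 → J1 → J4
Makespan calculation:
  J2: M1 done=6, M2 done=24
  J3: M1 done=19, M2 done=38
  J1: M1 done=33, M2 done=56
  J4: M1 done=50, M2 done=61
= Sequence: J2 → J3 → J1 → J4, Makespan: 61


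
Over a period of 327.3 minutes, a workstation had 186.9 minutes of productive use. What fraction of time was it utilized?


Utilization = busy / total × 100
= 186.9 / 327.3 × 100
= 57.1%


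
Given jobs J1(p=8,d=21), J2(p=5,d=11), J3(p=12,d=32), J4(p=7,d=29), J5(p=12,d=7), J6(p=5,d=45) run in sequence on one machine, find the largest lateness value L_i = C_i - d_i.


Lateness per job (L = C - d):
  J1: C=8, d=21, L=-13
  J2: C=13, d=11, L=2
  J3: C=25, d=32, L=-7
  J4: C=32, d=29, L=3
  J5: C=44, d=7, L=37
  J6: C=49, d=45, L=4
Lmax = max(-13, 2, -7, 3, 37, 4)
= 37


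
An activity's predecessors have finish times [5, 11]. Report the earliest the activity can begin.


ES = max of all predecessor completion times
Predecessors: [5, 11]
ES = max(5, 11)
= 11


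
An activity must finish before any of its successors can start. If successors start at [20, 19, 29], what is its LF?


LF = min of all successor start times
Successors start at: [20, 19, 29]
LF = min(20, 19, 29)
= 19


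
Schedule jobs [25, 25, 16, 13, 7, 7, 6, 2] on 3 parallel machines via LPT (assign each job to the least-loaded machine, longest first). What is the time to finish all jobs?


Jobs (LPT sorted): [25, 25, 16, 13, 7, 7, 6, 2]
Machines: 3
  J=25 → Machine 1 (load: 0+25=25)
  J=25 → Machine 2 (load: 0+25=25)
  J=16 → Machine 3 (load: 0+16=16)
  J=13 → Machine 3 (load: 16+13=29)
  J=7 → Machine 1 (load: 25+7=32)
  J=7 → Machine 2 (load: 25+7=32)
  J=6 → Machine 3 (load: 29+6=35)
  J=2 → Machine 1 (load: 32+2=34)
Machine loads: [34, 32, 35]
Makespan = max = 35 time units


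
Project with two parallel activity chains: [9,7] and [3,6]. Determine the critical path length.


Path A: 9 + 7 = 16
Path B: 3 + 6 = 9
Critical path = longest = max(16, 9)
= 16 (Path A)


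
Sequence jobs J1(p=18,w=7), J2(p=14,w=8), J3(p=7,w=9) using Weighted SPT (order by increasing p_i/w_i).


WSPT (Smith's rule): sort by p/w ascending
  J3: p/w = 7/9 = 0.778
  J2: p/w = 14/8 = 1.750
  J1: p/w = 18/7 = 2.571
Order: J3 → J2 → J1


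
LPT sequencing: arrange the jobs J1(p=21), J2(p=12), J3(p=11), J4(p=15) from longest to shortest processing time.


LPT: sort by longest processing time first
  J1: p=21
  J4: p=15
  J2: p=12
  J3: p=11
Order: J1 → J4 → J2 → J3


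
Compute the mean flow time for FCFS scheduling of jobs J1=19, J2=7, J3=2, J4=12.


Completion times:
  J1: completes at 19
  J2: completes at 26
  J3: completes at 28
  J4: completes at 40
Sum = 113
Average = 113/4
= 28.25


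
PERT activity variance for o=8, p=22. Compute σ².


σ² = ((p - o) / 6)² = (p - o)² / 36
= (22 - 8)² / 36
= 14² / 36
= 196 / 36
= 5.4444


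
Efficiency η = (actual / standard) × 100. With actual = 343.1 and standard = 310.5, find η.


Efficiency = (actual / standard) × 100
= (343.1 / 310.5) × 100
= 110.5%


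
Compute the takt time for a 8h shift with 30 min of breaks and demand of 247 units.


Available = 8×60 - 30 = 450 min
Takt time = 450 / 247
= 1.82 min/unit


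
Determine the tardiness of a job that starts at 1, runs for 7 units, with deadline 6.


Completion = start + processing = 1 + 7 = 8
Tardiness = max(0, C - d) = max(0, 8 - 6)
= max(0, 2)
= 2


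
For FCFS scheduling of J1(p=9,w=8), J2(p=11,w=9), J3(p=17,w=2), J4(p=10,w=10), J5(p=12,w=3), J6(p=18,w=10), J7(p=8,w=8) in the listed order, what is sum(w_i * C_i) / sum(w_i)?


Completion times:
  J1: C=9, w×C=8×9=72
  J2: C=20, w×C=9×20=180
  J3: C=37, w×C=2×37=74
  J4: C=47, w×C=10×47=470
  J5: C=59, w×C=3×59=177
  J6: C=77, w×C=10×77=770
  J7: C=85, w×C=8×85=680
Sum w×C = 2423
Sum w = 50
Weighted avg = 2423/50
= 48.46


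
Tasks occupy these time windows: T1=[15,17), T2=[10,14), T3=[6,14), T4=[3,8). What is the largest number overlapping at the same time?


Check each time point for overlaps:
  t=6: 2 tasks active (T3, T4)
Max concurrent = 2


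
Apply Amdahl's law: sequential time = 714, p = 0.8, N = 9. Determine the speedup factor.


Amdahl's law: T_p = T × ((1-p) + p/N)
= 714 × ((1-0.8) + 0.8/9)
= 714 × (0.20 + 0.0889)
= 714 × 0.2889
= 206.27
Speedup = 714/206.27
= 3.46×


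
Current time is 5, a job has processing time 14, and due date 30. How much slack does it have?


Slack = due - current_time - processing
= 30 - 5 - 14
= 11
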